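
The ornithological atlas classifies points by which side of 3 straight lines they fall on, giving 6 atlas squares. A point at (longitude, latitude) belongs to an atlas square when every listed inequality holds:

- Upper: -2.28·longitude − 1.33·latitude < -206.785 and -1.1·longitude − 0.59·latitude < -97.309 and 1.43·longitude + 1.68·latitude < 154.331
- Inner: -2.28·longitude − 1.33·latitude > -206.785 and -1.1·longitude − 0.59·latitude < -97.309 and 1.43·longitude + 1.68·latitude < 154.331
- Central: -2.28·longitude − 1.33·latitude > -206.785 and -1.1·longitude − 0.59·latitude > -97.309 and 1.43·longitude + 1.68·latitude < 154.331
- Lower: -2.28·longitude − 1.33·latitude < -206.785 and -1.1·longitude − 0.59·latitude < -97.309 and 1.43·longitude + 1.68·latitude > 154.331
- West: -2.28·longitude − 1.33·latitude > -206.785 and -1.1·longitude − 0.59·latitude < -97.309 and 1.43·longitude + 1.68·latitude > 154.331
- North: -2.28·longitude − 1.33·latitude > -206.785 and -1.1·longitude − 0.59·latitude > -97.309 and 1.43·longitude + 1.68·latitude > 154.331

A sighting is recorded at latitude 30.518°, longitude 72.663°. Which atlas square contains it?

West

-2.28·72.663 − 1.33·30.518 = -206.261, which is > -206.785
-1.1·72.663 − 0.59·30.518 = -97.935, which is < -97.309
1.43·72.663 + 1.68·30.518 = 155.178, which is > 154.331
This sign pattern matches West.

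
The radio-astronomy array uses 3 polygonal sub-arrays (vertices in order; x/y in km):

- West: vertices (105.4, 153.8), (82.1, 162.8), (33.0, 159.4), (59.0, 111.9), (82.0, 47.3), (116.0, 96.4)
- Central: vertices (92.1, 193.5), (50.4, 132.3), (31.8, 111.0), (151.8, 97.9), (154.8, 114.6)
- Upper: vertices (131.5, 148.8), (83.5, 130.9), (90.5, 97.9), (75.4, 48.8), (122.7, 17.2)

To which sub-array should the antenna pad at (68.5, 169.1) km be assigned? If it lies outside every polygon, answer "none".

none

Cast a ray rightward from (68.5, 169.1). For each polygon, the edges (by vertex number in listed order) whose endpoints lie on opposite sides of y = 169.1, where each meets that height, and whether that is right or left of the point:
West: no edge straddles that height → 0 crossings.
Central: 1–2 at x≈75.47 (right), 5–1 at x≈111.49 (right) → 2 crossings.
Upper: no edge straddles that height → 0 crossings.
All counts are even, so the point lies outside every listed polygon.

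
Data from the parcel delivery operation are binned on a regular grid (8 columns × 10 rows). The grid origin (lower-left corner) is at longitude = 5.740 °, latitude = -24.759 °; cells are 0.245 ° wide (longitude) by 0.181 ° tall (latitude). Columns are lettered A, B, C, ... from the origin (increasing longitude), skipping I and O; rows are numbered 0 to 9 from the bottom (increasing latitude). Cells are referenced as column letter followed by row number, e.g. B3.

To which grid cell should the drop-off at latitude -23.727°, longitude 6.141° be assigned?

B5

Column index: ⌊(6.141 − 5.740) / 0.245⌋ = ⌊1.637⌋ = 1 → column B
Row offset from origin: ⌊(-23.727 − -24.759) / 0.181⌋ = ⌊5.702⌋ = 5 → row 5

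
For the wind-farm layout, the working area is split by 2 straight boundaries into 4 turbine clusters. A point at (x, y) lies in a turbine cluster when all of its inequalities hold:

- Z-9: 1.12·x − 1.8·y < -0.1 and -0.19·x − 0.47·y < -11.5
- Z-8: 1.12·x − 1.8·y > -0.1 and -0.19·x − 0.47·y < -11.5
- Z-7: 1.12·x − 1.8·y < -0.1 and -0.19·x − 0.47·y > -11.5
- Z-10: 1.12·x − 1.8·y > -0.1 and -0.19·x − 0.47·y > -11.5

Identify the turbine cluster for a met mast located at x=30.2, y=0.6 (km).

1.12·30.2 − 1.8·0.6 = 32.744, which is > -0.1
-0.19·30.2 − 0.47·0.6 = -6.020, which is > -11.5
This sign pattern matches Z-10.

Z-10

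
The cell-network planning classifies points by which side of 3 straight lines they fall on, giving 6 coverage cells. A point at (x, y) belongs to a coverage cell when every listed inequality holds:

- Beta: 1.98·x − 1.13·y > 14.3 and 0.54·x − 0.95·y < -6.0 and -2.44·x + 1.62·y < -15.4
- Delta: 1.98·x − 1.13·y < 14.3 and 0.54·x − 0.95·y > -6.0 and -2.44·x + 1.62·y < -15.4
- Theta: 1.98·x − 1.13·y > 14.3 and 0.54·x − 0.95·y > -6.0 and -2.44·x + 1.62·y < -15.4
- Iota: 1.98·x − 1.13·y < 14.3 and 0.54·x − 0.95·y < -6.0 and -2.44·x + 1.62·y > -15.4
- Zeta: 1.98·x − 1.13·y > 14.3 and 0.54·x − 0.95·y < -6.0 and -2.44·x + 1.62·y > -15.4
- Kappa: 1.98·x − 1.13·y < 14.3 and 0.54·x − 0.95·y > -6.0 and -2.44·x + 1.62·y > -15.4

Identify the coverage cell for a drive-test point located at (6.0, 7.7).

1.98·6.0 − 1.13·7.7 = 3.179, which is < 14.3
0.54·6.0 − 0.95·7.7 = -4.075, which is > -6.0
-2.44·6.0 + 1.62·7.7 = -2.166, which is > -15.4
This sign pattern matches Kappa.

Kappa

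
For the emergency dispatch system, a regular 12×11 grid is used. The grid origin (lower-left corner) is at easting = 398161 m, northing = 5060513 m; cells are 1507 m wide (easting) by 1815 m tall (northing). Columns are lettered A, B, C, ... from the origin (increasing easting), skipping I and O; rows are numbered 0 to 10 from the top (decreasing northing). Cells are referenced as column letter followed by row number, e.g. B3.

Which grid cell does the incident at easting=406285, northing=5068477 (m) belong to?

F6

Column index: ⌊(406285 − 398161) / 1507⌋ = ⌊5.391⌋ = 5 → column F
Row offset from origin: ⌊(5068477 − 5060513) / 1815⌋ = ⌊4.388⌋ = 4 → row 6 (counted from top)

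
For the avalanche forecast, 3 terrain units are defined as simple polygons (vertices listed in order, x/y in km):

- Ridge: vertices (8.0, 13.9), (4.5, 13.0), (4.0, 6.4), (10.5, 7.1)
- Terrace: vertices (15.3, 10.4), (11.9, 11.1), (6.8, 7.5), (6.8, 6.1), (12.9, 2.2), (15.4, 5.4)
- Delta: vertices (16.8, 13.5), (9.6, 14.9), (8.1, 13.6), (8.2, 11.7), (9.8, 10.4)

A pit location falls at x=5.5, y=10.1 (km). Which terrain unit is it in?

Cast a ray rightward from (5.5, 10.1). For each polygon, the edges (by vertex number in listed order) whose endpoints lie on opposite sides of y = 10.1, where each meets that height, and whether that is right or left of the point:
Ridge: 2–3 at x≈4.28 (left), 4–1 at x≈9.40 (right) → 1 crossing.
Terrace: 2–3 at x≈10.48 (right), 6–1 at x≈15.31 (right) → 2 crossings.
Delta: no edge straddles that height → 0 crossings.
Only Ridge has an odd count, so the point is inside Ridge.

Ridge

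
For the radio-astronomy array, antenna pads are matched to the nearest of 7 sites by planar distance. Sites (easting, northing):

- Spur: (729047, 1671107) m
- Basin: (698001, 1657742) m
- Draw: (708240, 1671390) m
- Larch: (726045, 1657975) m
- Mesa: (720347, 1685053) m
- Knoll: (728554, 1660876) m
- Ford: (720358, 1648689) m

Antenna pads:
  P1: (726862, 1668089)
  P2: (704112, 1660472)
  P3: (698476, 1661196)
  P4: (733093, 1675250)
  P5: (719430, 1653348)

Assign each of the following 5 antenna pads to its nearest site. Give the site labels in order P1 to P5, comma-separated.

Spur, Basin, Basin, Spur, Ford

P1 → Spur (d²=13882549.00)
P2 → Basin (d²=44797221.00)
P3 → Basin (d²=12155741.00)
P4 → Spur (d²=33534565.00)
P5 → Ford (d²=22567465.00)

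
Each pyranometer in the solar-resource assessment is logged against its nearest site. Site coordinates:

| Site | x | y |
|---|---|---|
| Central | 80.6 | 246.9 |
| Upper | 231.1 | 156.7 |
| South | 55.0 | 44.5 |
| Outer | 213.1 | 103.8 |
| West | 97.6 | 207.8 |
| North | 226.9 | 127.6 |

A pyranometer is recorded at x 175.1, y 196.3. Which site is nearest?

Squared distances to each site:
Central: 11490.610; Upper: 4704.160; South: 37467.250; Outer: 10000.250; West: 6138.500; North: 7402.930.
Minimum at Upper.

Upper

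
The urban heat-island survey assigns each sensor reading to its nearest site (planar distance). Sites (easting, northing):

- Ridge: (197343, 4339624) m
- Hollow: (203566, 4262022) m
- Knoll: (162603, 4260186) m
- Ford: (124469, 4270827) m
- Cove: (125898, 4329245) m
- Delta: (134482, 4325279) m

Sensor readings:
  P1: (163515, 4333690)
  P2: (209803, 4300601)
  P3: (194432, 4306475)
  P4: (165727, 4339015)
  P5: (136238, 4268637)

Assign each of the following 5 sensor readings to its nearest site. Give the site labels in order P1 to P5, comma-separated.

P1 → Delta (d²=913660010.00)
P2 → Hollow (d²=1527239410.00)
P3 → Ridge (d²=1107330122.00)
P4 → Ridge (d²=999942337.00)
P5 → Ford (d²=143305461.00)

Delta, Hollow, Ridge, Ridge, Ford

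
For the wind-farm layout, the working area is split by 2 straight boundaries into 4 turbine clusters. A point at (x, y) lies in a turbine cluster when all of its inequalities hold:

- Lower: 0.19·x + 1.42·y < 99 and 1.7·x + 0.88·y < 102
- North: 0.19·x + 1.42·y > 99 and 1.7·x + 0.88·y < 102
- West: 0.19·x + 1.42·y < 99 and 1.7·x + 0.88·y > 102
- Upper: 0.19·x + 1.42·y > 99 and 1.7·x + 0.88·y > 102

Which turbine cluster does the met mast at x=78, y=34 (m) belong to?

West

0.19·78 + 1.42·34 = 63.100, which is < 99
1.7·78 + 0.88·34 = 162.520, which is > 102
This sign pattern matches West.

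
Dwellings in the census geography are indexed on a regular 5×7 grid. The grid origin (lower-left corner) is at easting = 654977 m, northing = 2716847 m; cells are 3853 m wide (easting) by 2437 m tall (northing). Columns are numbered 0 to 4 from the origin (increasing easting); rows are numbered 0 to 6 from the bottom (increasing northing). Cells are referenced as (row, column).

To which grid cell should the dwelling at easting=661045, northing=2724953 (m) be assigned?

(3, 1)

Column index: ⌊(661045 − 654977) / 3853⌋ = ⌊1.575⌋ = 1
Row offset from origin: ⌊(2724953 − 2716847) / 2437⌋ = ⌊3.326⌋ = 3 → row 3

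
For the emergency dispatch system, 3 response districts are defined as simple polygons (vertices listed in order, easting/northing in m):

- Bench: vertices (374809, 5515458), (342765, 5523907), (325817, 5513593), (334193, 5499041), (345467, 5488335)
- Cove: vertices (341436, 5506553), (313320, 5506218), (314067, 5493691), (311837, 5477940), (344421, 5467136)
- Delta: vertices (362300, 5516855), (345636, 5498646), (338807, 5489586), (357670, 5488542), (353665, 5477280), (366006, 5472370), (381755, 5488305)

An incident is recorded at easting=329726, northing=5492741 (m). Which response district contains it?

Cast a ray rightward from (329726, 5492741). For each polygon, the edges (by vertex number in listed order) whose endpoints lie on opposite sides of northing = 5492741, where each meets that height, and whether that is right or left of the point:
Bench: 4–5 at easting≈340827.2 (right), 5–1 at easting≈350233.5 (right) → 2 crossings.
Cove: 3–4 at easting≈313932.5 (left), 5–1 at easting≈342482.0 (right) → 1 crossing.
Delta: 2–3 at easting≈341185.1 (right), 7–1 at easting≈378732.1 (right) → 2 crossings.
Only Cove has an odd count, so the point is inside Cove.

Cove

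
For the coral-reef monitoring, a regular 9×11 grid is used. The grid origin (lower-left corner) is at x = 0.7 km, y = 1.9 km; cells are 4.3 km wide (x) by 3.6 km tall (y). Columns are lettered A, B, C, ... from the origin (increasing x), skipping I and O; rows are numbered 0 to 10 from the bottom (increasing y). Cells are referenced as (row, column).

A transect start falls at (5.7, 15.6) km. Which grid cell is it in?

(3, B)

Column index: ⌊(5.7 − 0.7) / 4.3⌋ = ⌊1.163⌋ = 1 → column B
Row offset from origin: ⌊(15.6 − 1.9) / 3.6⌋ = ⌊3.806⌋ = 3 → row 3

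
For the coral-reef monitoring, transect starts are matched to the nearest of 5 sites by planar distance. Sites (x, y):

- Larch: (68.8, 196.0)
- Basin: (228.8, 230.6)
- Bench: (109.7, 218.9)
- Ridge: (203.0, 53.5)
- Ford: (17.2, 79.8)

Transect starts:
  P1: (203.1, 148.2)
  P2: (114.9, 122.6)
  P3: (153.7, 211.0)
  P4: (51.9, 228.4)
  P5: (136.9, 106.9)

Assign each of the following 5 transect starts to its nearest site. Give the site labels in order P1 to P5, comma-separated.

P1 → Basin (d²=7450.25)
P2 → Larch (d²=7512.77)
P3 → Bench (d²=1998.41)
P4 → Larch (d²=1335.37)
P5 → Ridge (d²=7220.77)

Basin, Larch, Bench, Larch, Ridge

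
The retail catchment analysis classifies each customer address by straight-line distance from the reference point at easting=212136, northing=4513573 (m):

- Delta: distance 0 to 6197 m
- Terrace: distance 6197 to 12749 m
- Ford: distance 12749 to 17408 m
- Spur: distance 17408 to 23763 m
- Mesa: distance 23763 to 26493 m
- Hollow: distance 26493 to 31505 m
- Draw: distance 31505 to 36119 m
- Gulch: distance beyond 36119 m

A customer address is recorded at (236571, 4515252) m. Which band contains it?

Mesa

Distance = √((236571−212136)² + (4515252−4513573)²) = √(597069225.000 + 2819041.000) = 24492.617 m.
23763 ≤ 24492.617 < 26493 → Mesa.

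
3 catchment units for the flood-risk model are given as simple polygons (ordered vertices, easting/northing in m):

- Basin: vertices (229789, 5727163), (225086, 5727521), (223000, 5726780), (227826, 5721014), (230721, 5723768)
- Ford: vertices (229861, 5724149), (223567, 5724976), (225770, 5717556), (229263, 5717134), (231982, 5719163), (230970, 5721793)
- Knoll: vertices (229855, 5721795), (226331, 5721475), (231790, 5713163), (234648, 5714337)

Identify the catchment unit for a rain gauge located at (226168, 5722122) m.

Ford

Cast a ray rightward from (226168, 5722122). For each polygon, the edges (by vertex number in listed order) whose endpoints lie on opposite sides of northing = 5722122, where each meets that height, and whether that is right or left of the point:
Basin: 3–4 at easting≈226898.6 (right), 4–5 at easting≈228990.7 (right) → 2 crossings.
Ford: 2–3 at easting≈224414.4 (left), 6–1 at easting≈230815.1 (right) → 1 crossing.
Knoll: no edge straddles that height → 0 crossings.
Only Ford has an odd count, so the point is inside Ford.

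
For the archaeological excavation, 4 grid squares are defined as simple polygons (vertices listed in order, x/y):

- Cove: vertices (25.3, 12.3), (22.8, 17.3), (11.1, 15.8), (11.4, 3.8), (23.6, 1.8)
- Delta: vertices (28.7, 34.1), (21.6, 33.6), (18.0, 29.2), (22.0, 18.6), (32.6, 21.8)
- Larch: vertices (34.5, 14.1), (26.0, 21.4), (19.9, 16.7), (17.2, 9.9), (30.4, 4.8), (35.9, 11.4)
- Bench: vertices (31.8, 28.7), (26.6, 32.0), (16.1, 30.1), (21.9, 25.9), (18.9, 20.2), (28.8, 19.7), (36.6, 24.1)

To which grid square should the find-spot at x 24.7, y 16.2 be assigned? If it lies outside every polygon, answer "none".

Larch

Cast a ray rightward from (24.7, 16.2). For each polygon, the edges (by vertex number in listed order) whose endpoints lie on opposite sides of y = 16.2, where each meets that height, and whether that is right or left of the point:
Cove: 1–2 at x≈23.35 (left), 2–3 at x≈14.22 (left) → 0 crossings.
Delta: no edge straddles that height → 0 crossings.
Larch: 1–2 at x≈32.05 (right), 3–4 at x≈19.70 (left) → 1 crossing.
Bench: no edge straddles that height → 0 crossings.
Only Larch has an odd count, so the point is inside Larch.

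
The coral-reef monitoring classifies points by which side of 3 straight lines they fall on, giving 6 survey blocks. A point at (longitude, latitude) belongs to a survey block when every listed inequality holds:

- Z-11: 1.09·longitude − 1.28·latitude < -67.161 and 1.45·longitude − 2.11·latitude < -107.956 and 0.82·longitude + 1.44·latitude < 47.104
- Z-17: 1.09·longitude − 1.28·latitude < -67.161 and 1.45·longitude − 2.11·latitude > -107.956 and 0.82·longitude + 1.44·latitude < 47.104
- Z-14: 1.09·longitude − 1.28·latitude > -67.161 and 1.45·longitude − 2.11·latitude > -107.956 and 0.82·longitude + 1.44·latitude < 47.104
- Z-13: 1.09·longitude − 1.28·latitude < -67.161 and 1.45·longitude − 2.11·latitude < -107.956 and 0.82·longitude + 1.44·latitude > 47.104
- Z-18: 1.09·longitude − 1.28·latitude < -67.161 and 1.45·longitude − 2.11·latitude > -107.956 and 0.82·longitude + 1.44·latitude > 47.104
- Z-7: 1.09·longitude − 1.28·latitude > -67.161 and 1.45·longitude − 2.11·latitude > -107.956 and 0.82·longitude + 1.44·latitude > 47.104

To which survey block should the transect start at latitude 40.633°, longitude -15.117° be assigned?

1.09·-15.117 − 1.28·40.633 = -68.488, which is < -67.161
1.45·-15.117 − 2.11·40.633 = -107.655, which is > -107.956
0.82·-15.117 + 1.44·40.633 = 46.116, which is < 47.104
This sign pattern matches Z-17.

Z-17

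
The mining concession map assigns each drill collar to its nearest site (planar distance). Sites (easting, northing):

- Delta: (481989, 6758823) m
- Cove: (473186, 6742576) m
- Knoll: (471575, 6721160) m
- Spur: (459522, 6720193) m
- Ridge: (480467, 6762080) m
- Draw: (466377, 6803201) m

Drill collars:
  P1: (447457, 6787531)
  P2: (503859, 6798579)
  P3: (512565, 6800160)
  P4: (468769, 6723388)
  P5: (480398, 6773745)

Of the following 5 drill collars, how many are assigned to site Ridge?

1

P1 → Draw
P2 → Draw
P3 → Draw
P4 → Knoll
P5 → Ridge
1 of the 5 goes to Ridge.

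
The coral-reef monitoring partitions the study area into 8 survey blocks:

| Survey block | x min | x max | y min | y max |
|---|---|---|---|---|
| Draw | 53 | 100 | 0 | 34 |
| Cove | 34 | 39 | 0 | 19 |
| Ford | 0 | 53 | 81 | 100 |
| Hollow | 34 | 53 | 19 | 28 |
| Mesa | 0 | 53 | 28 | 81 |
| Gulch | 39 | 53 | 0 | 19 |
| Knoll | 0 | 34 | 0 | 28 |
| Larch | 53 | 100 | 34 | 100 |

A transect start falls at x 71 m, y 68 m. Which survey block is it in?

Larch

The point has x = 71 and y = 68.
Only Larch satisfies 53 ≤ x ≤ 100 and 34 ≤ y ≤ 100.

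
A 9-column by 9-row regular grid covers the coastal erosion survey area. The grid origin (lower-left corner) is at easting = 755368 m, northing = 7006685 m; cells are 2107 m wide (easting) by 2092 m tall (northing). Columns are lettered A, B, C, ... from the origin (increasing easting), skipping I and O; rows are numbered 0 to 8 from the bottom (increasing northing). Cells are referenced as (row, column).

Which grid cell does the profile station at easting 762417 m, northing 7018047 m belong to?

(5, D)

Column index: ⌊(762417 − 755368) / 2107⌋ = ⌊3.346⌋ = 3 → column D
Row offset from origin: ⌊(7018047 − 7006685) / 2092⌋ = ⌊5.431⌋ = 5 → row 5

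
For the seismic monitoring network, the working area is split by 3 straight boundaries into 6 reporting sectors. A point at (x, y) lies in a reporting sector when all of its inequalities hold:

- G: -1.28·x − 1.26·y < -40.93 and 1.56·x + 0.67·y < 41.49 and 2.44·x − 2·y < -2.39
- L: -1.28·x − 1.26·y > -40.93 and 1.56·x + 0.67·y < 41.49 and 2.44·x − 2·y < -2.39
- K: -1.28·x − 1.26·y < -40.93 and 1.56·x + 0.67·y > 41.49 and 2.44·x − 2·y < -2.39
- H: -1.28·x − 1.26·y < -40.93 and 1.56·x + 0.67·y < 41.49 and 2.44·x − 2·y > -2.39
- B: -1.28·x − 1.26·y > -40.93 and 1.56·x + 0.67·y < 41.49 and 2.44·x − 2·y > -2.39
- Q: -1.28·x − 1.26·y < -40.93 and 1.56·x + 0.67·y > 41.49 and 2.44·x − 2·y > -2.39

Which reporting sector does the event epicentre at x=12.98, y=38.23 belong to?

-1.28·12.98 − 1.26·38.23 = -64.784, which is < -40.93
1.56·12.98 + 0.67·38.23 = 45.863, which is > 41.49
2.44·12.98 − 2·38.23 = -44.789, which is < -2.39
This sign pattern matches K.

K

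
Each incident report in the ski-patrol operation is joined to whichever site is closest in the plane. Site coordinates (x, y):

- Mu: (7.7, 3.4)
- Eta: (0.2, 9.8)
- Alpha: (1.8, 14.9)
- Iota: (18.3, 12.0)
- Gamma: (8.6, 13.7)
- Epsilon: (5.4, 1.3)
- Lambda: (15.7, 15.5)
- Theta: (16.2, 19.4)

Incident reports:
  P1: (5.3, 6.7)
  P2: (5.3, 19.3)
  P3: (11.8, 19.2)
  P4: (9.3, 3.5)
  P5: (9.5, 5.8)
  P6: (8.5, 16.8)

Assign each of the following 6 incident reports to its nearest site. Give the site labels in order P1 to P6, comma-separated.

P1 → Mu (d²=16.65)
P2 → Alpha (d²=31.61)
P3 → Theta (d²=19.40)
P4 → Mu (d²=2.57)
P5 → Mu (d²=9.00)
P6 → Gamma (d²=9.62)

Mu, Alpha, Theta, Mu, Mu, Gamma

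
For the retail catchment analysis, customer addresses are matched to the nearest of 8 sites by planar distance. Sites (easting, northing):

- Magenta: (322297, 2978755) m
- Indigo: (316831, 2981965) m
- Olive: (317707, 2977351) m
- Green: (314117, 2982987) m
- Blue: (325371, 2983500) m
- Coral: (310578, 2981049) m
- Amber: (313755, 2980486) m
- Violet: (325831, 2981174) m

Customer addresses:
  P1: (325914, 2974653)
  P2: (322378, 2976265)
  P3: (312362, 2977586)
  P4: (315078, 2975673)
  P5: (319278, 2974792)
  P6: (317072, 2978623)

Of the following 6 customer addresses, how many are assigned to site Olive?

3

P1 → Magenta
P2 → Magenta
P3 → Amber
P4 → Olive
P5 → Olive
P6 → Olive
3 of the 6 go to Olive.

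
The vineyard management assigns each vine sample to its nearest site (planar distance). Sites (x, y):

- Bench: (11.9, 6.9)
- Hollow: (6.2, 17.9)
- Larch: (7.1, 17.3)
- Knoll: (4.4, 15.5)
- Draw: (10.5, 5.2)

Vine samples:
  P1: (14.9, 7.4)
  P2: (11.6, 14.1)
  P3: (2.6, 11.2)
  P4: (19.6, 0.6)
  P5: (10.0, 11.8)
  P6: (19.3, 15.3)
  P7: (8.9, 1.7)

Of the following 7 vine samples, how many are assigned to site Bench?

P1 → Bench
P2 → Larch
P3 → Knoll
P4 → Bench
P5 → Bench
P6 → Bench
P7 → Draw
4 of the 7 go to Bench.

4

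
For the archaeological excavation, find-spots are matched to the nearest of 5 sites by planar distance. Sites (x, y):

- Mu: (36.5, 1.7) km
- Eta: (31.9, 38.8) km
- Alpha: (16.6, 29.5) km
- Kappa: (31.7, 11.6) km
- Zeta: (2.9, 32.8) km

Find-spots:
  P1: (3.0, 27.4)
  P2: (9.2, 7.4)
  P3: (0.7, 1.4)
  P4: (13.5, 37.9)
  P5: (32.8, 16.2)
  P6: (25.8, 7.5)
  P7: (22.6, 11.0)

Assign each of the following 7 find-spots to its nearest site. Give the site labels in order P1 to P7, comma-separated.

P1 → Zeta (d²=29.17)
P2 → Kappa (d²=523.89)
P3 → Zeta (d²=990.80)
P4 → Alpha (d²=80.17)
P5 → Kappa (d²=22.37)
P6 → Kappa (d²=51.62)
P7 → Kappa (d²=83.17)

Zeta, Kappa, Zeta, Alpha, Kappa, Kappa, Kappa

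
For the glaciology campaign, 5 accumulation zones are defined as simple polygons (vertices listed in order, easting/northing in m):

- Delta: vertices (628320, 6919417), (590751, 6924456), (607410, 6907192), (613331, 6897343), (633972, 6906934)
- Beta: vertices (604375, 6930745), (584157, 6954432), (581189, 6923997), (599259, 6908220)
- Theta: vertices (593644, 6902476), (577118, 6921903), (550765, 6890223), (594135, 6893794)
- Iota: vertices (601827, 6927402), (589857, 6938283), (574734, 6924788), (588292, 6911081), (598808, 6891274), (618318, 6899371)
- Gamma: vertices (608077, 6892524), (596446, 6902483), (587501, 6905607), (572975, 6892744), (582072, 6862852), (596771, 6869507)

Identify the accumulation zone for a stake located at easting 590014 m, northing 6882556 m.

Cast a ray rightward from (590014, 6882556). For each polygon, the edges (by vertex number in listed order) whose endpoints lie on opposite sides of northing = 6882556, where each meets that height, and whether that is right or left of the point:
Delta: no edge straddles that height → 0 crossings.
Beta: no edge straddles that height → 0 crossings.
Theta: no edge straddles that height → 0 crossings.
Iota: no edge straddles that height → 0 crossings.
Gamma: 4–5 at easting≈576075.5 (left), 6–1 at easting≈603180.7 (right) → 1 crossing.
Only Gamma has an odd count, so the point is inside Gamma.

Gamma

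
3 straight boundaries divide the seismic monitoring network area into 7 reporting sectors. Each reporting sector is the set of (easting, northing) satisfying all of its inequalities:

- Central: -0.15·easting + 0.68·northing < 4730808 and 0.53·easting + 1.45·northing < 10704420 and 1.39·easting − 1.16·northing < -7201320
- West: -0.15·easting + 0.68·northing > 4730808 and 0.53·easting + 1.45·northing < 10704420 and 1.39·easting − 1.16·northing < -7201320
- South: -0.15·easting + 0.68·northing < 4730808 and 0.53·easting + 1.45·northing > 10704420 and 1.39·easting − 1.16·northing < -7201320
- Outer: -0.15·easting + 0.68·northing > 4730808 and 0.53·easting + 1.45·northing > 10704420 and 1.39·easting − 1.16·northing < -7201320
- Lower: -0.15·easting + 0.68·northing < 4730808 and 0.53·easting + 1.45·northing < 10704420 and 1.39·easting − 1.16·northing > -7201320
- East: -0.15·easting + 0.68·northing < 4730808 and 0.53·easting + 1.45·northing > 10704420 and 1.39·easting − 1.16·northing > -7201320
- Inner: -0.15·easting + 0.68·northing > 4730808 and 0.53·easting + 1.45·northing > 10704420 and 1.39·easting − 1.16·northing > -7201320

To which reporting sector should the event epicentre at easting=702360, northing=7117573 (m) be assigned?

West

-0.15·702360 + 0.68·7117573 = 4734595.640, which is > 4730808
0.53·702360 + 1.45·7117573 = 10692731.650, which is < 10704420
1.39·702360 − 1.16·7117573 = -7280104.280, which is < -7201320
This sign pattern matches West.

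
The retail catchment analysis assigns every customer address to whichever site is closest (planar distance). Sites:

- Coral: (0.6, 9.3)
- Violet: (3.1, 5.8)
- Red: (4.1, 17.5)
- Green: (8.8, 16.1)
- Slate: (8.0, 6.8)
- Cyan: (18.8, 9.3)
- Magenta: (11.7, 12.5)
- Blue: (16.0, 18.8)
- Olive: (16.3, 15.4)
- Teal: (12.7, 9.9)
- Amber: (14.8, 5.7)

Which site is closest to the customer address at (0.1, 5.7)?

Squared distances to each site:
Coral: 13.210; Violet: 9.010; Red: 155.240; Green: 183.850; Slate: 63.620; Cyan: 362.650; Magenta: 180.800; Blue: 424.420; Olive: 356.530; Teal: 176.400; Amber: 216.090.
Minimum at Violet.

Violet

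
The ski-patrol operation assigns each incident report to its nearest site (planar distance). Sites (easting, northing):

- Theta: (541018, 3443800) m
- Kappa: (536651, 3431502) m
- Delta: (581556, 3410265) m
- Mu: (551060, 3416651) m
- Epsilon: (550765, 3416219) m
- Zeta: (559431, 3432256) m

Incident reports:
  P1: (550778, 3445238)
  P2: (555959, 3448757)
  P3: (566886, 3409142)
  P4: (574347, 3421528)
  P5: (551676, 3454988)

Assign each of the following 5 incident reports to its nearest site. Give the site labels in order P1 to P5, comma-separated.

P1 → Theta (d²=97325444.00)
P2 → Theta (d²=247805330.00)
P3 → Delta (d²=216470029.00)
P4 → Delta (d²=178824850.00)
P5 → Theta (d²=238764308.00)

Theta, Theta, Delta, Delta, Theta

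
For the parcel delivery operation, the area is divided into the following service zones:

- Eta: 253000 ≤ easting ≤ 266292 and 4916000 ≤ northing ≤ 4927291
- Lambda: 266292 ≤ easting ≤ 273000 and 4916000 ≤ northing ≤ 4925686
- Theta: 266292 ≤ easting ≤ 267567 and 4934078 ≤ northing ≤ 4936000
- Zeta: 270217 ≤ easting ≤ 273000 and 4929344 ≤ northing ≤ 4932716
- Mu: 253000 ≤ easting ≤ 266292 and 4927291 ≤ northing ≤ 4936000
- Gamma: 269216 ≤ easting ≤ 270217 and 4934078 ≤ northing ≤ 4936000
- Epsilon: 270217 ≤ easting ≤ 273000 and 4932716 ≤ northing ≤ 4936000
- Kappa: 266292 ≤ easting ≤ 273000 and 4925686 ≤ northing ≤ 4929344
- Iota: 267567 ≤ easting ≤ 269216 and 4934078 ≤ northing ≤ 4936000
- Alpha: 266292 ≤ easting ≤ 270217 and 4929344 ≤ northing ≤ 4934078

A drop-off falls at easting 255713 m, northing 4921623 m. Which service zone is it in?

Eta

The point has easting = 255713 and northing = 4921623.
Only Eta satisfies 253000 ≤ easting ≤ 266292 and 4916000 ≤ northing ≤ 4927291.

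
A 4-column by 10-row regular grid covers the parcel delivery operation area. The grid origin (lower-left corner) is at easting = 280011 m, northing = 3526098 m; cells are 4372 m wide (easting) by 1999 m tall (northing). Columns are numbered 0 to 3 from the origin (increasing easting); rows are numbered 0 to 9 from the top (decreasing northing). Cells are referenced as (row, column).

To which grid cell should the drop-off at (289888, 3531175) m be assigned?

(7, 2)

Column index: ⌊(289888 − 280011) / 4372⌋ = ⌊2.259⌋ = 2
Row offset from origin: ⌊(3531175 − 3526098) / 1999⌋ = ⌊2.540⌋ = 2 → row 7 (counted from top)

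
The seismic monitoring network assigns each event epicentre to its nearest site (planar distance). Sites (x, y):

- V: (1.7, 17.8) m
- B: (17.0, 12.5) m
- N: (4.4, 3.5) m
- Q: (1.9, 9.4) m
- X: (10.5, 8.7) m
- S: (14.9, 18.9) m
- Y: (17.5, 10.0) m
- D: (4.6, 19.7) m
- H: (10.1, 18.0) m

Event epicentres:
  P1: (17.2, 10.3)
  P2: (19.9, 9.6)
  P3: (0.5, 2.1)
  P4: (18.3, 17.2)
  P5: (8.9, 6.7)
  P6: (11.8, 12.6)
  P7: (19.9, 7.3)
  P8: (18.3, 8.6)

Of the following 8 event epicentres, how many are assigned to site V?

0

P1 → Y
P2 → Y
P3 → N
P4 → S
P5 → X
P6 → X
P7 → Y
P8 → Y
0 of the 8 go to V.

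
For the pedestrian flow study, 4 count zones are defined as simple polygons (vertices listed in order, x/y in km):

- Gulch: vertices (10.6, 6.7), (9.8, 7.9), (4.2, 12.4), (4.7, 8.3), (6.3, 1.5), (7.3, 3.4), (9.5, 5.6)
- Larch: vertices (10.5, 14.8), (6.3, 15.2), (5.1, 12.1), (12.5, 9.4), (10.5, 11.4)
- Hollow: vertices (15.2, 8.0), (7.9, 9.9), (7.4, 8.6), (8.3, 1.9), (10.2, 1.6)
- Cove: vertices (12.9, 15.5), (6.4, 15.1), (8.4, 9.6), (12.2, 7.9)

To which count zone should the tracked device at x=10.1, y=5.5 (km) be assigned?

Cast a ray rightward from (10.1, 5.5). For each polygon, the edges (by vertex number in listed order) whose endpoints lie on opposite sides of y = 5.5, where each meets that height, and whether that is right or left of the point:
Gulch: 4–5 at x≈5.36 (left), 6–7 at x≈9.40 (left) → 0 crossings.
Larch: no edge straddles that height → 0 crossings.
Hollow: 3–4 at x≈7.82 (left), 5–1 at x≈13.25 (right) → 1 crossing.
Cove: no edge straddles that height → 0 crossings.
Only Hollow has an odd count, so the point is inside Hollow.

Hollow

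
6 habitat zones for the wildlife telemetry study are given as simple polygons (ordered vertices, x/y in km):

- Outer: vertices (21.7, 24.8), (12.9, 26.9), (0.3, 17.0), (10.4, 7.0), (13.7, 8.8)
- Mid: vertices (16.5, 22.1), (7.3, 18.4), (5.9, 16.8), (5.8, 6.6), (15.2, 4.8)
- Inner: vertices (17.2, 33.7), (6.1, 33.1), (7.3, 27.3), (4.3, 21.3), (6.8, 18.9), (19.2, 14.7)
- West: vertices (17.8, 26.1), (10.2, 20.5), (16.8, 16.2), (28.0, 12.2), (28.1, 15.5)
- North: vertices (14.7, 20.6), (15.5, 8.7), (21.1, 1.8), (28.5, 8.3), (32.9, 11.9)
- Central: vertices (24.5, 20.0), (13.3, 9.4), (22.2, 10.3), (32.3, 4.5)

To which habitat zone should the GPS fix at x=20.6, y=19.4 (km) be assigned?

Cast a ray rightward from (20.6, 19.4). For each polygon, the edges (by vertex number in listed order) whose endpoints lie on opposite sides of y = 19.4, where each meets that height, and whether that is right or left of the point:
Outer: 2–3 at x≈3.35 (left), 5–1 at x≈19.00 (left) → 0 crossings.
Mid: 1–2 at x≈9.79 (left), 5–1 at x≈16.30 (left) → 0 crossings.
Inner: 4–5 at x≈6.28 (left), 6–1 at x≈18.71 (left) → 0 crossings.
West: 2–3 at x≈11.89 (left), 5–1 at x≈24.31 (right) → 1 crossing.
North: 1–2 at x≈14.78 (left), 5–1 at x≈17.21 (left) → 0 crossings.
Central: 1–2 at x≈23.87 (right), 4–1 at x≈24.80 (right) → 2 crossings.
Only West has an odd count, so the point is inside West.

West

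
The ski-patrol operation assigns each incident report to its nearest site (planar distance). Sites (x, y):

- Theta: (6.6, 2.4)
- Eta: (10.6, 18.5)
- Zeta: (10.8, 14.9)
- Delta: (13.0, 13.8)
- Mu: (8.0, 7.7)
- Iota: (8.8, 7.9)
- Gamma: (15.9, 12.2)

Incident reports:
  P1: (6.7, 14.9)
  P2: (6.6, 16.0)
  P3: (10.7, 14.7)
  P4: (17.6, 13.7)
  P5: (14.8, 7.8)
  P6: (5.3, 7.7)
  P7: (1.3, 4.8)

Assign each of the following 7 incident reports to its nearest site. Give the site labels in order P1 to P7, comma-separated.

P1 → Zeta (d²=16.81)
P2 → Zeta (d²=18.85)
P3 → Zeta (d²=0.05)
P4 → Gamma (d²=5.14)
P5 → Gamma (d²=20.57)
P6 → Mu (d²=7.29)
P7 → Theta (d²=33.85)

Zeta, Zeta, Zeta, Gamma, Gamma, Mu, Theta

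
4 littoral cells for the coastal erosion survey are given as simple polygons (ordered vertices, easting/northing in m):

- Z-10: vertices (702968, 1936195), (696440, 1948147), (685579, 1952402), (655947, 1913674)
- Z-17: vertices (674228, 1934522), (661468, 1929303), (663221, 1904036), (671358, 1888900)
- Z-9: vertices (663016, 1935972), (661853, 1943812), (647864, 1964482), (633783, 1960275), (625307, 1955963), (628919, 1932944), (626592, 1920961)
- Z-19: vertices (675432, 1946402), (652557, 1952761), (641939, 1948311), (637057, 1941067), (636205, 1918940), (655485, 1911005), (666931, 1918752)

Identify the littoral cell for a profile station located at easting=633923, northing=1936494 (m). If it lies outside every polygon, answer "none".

Cast a ray rightward from (633923, 1936494). For each polygon, the edges (by vertex number in listed order) whose endpoints lie on opposite sides of northing = 1936494, where each meets that height, and whether that is right or left of the point:
Z-10: 1–2 at easting≈702804.7 (right), 3–4 at easting≈673407.3 (right) → 2 crossings.
Z-17: no edge straddles that height → 0 crossings.
Z-9: 1–2 at easting≈662938.6 (right), 5–6 at easting≈628362.0 (left) → 1 crossing.
Z-19: 4–5 at easting≈636880.9 (right), 7–1 at easting≈672385.8 (right) → 2 crossings.
Only Z-9 has an odd count, so the point is inside Z-9.

Z-9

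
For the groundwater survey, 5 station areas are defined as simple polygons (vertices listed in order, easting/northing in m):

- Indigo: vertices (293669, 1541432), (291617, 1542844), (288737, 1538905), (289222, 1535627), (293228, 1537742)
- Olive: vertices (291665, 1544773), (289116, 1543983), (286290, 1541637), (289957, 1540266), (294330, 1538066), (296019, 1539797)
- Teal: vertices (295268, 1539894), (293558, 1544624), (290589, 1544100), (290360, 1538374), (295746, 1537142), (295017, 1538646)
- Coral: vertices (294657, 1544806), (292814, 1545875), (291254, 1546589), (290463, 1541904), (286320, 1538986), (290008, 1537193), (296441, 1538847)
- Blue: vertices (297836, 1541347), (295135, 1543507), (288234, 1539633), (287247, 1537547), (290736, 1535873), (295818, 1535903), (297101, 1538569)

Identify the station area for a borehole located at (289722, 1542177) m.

Cast a ray rightward from (289722, 1542177). For each polygon, the edges (by vertex number in listed order) whose endpoints lie on opposite sides of northing = 1542177, where each meets that height, and whether that is right or left of the point:
Indigo: 1–2 at easting≈292586.3 (right), 2–3 at easting≈291129.3 (right) → 2 crossings.
Olive: 2–3 at easting≈286940.5 (left), 6–1 at easting≈293936.5 (right) → 1 crossing.
Teal: 1–2 at easting≈294442.6 (right), 3–4 at easting≈290512.1 (right) → 2 crossings.
Coral: 3–4 at easting≈290509.1 (right), 7–1 at easting≈295444.1 (right) → 2 crossings.
Blue: 1–2 at easting≈296798.1 (right), 2–3 at easting≈292765.8 (right) → 2 crossings.
Only Olive has an odd count, so the point is inside Olive.

Olive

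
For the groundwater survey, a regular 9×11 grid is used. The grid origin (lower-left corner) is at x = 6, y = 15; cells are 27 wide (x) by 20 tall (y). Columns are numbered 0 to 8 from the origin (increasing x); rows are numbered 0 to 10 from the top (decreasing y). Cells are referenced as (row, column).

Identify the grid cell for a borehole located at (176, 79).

(7, 6)

Column index: ⌊(176 − 6) / 27⌋ = ⌊6.296⌋ = 6
Row offset from origin: ⌊(79 − 15) / 20⌋ = ⌊3.200⌋ = 3 → row 7 (counted from top)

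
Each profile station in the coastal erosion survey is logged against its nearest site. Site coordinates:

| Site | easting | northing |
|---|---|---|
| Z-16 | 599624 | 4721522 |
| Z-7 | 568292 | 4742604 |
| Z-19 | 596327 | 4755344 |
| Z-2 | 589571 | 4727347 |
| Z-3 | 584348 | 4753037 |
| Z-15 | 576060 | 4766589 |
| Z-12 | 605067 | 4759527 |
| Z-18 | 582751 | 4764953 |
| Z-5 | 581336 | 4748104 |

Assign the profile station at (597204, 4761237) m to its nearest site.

Z-19

Squared distances to each site:
Z-16: 1583137625.000; Z-7: 1183092433.000; Z-19: 35496578.000; Z-2: 1206794789.000; Z-3: 232516736.000; Z-15: 475712640.000; Z-12: 64750869.000; Z-18: 222697865.000; Z-5: 424269113.000.
Minimum at Z-19.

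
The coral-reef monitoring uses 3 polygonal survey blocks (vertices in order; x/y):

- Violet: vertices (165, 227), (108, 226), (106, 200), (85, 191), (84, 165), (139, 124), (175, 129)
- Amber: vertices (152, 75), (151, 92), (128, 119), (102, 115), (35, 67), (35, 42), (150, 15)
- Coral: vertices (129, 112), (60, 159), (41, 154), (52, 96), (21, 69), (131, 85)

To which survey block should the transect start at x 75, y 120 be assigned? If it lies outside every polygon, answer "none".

Cast a ray rightward from (75, 120). For each polygon, the edges (by vertex number in listed order) whose endpoints lie on opposite sides of y = 120, where each meets that height, and whether that is right or left of the point:
Violet: no edge straddles that height → 0 crossings.
Amber: no edge straddles that height → 0 crossings.
Coral: 1–2 at x≈117.3 (right), 3–4 at x≈47.4 (left) → 1 crossing.
Only Coral has an odd count, so the point is inside Coral.

Coral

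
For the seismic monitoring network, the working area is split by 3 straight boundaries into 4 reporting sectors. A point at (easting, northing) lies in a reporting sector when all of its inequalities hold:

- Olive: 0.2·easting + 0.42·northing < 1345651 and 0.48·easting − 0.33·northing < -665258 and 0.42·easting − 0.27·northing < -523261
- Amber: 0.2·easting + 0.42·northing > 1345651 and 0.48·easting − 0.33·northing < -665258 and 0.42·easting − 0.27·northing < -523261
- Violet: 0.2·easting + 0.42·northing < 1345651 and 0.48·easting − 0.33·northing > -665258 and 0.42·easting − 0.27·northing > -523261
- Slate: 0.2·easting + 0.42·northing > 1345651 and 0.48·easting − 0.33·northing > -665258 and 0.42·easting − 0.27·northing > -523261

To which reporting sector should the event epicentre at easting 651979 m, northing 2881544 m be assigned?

0.2·651979 + 0.42·2881544 = 1340644.280, which is < 1345651
0.48·651979 − 0.33·2881544 = -637959.600, which is > -665258
0.42·651979 − 0.27·2881544 = -504185.700, which is > -523261
This sign pattern matches Violet.

Violet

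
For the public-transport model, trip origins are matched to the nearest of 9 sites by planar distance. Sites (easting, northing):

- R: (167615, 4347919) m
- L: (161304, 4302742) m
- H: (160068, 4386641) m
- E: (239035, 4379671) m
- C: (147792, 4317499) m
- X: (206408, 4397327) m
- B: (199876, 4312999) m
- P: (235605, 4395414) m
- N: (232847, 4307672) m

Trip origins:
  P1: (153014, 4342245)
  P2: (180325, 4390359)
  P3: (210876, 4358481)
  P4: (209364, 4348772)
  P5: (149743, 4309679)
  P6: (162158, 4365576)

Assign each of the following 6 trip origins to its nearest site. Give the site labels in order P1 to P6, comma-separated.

P1 → R (d²=245383477.00)
P2 → H (d²=424169573.00)
P3 → E (d²=1241945381.00)
P4 → B (d²=1369729673.00)
P5 → C (d²=64958801.00)
P6 → R (d²=341548498.00)

R, H, E, B, C, R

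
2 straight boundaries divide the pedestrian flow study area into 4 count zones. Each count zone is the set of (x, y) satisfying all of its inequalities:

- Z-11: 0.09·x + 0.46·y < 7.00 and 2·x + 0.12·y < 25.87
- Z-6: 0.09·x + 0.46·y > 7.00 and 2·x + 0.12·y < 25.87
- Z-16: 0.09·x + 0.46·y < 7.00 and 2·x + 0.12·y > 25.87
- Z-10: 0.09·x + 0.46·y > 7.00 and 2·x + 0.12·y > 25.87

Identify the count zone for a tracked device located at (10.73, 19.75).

Z-6

0.09·10.73 + 0.46·19.75 = 10.051, which is > 7.00
2·10.73 + 0.12·19.75 = 23.830, which is < 25.87
This sign pattern matches Z-6.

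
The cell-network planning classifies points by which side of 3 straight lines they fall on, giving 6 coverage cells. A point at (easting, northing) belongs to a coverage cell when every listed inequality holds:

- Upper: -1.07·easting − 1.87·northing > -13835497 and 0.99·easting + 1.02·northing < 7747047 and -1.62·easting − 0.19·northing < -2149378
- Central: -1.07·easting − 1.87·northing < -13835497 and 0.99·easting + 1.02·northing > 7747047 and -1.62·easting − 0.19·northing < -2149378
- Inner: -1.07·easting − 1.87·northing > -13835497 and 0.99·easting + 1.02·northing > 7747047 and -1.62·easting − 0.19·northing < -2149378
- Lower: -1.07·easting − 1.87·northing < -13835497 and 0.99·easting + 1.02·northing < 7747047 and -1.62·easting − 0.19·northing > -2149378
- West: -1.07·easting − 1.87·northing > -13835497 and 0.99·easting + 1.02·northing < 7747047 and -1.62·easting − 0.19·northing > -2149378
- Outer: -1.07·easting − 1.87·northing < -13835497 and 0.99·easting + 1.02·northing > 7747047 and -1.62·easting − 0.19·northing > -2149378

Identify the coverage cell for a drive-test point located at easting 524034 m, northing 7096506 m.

Inner

-1.07·524034 − 1.87·7096506 = -13831182.600, which is > -13835497
0.99·524034 + 1.02·7096506 = 7757229.780, which is > 7747047
-1.62·524034 − 0.19·7096506 = -2197271.220, which is < -2149378
This sign pattern matches Inner.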